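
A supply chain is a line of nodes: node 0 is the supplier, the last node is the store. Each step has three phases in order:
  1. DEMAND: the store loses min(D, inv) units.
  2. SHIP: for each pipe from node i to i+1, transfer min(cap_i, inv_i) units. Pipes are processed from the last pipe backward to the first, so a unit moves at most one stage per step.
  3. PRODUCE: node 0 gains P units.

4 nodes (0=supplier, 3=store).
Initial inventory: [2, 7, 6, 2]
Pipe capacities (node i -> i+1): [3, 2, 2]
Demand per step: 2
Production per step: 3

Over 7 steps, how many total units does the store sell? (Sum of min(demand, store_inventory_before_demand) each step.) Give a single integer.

Step 1: sold=2 (running total=2) -> [3 7 6 2]
Step 2: sold=2 (running total=4) -> [3 8 6 2]
Step 3: sold=2 (running total=6) -> [3 9 6 2]
Step 4: sold=2 (running total=8) -> [3 10 6 2]
Step 5: sold=2 (running total=10) -> [3 11 6 2]
Step 6: sold=2 (running total=12) -> [3 12 6 2]
Step 7: sold=2 (running total=14) -> [3 13 6 2]

Answer: 14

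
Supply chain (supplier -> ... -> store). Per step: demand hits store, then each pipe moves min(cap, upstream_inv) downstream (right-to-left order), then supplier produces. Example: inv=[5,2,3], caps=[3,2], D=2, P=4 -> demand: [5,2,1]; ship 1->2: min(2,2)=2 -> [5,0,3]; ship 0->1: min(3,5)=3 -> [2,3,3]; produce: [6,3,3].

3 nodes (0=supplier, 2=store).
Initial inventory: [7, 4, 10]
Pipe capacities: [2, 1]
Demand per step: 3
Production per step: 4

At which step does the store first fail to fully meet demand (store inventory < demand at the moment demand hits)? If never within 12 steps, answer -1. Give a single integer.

Step 1: demand=3,sold=3 ship[1->2]=1 ship[0->1]=2 prod=4 -> [9 5 8]
Step 2: demand=3,sold=3 ship[1->2]=1 ship[0->1]=2 prod=4 -> [11 6 6]
Step 3: demand=3,sold=3 ship[1->2]=1 ship[0->1]=2 prod=4 -> [13 7 4]
Step 4: demand=3,sold=3 ship[1->2]=1 ship[0->1]=2 prod=4 -> [15 8 2]
Step 5: demand=3,sold=2 ship[1->2]=1 ship[0->1]=2 prod=4 -> [17 9 1]
Step 6: demand=3,sold=1 ship[1->2]=1 ship[0->1]=2 prod=4 -> [19 10 1]
Step 7: demand=3,sold=1 ship[1->2]=1 ship[0->1]=2 prod=4 -> [21 11 1]
Step 8: demand=3,sold=1 ship[1->2]=1 ship[0->1]=2 prod=4 -> [23 12 1]
Step 9: demand=3,sold=1 ship[1->2]=1 ship[0->1]=2 prod=4 -> [25 13 1]
Step 10: demand=3,sold=1 ship[1->2]=1 ship[0->1]=2 prod=4 -> [27 14 1]
Step 11: demand=3,sold=1 ship[1->2]=1 ship[0->1]=2 prod=4 -> [29 15 1]
Step 12: demand=3,sold=1 ship[1->2]=1 ship[0->1]=2 prod=4 -> [31 16 1]
First stockout at step 5

5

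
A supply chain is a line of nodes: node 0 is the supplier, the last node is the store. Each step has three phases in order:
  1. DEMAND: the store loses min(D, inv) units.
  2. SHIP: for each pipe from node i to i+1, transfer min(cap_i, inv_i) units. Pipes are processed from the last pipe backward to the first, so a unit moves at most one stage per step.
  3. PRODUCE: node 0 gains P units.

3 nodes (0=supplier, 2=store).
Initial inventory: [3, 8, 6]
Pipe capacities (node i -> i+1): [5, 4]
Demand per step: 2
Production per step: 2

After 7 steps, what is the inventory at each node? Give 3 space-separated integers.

Step 1: demand=2,sold=2 ship[1->2]=4 ship[0->1]=3 prod=2 -> inv=[2 7 8]
Step 2: demand=2,sold=2 ship[1->2]=4 ship[0->1]=2 prod=2 -> inv=[2 5 10]
Step 3: demand=2,sold=2 ship[1->2]=4 ship[0->1]=2 prod=2 -> inv=[2 3 12]
Step 4: demand=2,sold=2 ship[1->2]=3 ship[0->1]=2 prod=2 -> inv=[2 2 13]
Step 5: demand=2,sold=2 ship[1->2]=2 ship[0->1]=2 prod=2 -> inv=[2 2 13]
Step 6: demand=2,sold=2 ship[1->2]=2 ship[0->1]=2 prod=2 -> inv=[2 2 13]
Step 7: demand=2,sold=2 ship[1->2]=2 ship[0->1]=2 prod=2 -> inv=[2 2 13]

2 2 13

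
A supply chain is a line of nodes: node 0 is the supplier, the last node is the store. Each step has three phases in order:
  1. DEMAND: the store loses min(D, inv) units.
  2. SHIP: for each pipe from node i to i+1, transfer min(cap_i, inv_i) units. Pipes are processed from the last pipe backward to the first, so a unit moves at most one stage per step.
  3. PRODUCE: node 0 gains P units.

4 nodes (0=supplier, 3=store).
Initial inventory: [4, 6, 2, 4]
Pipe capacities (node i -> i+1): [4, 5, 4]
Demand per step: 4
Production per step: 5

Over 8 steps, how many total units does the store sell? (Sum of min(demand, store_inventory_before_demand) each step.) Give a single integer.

Answer: 30

Derivation:
Step 1: sold=4 (running total=4) -> [5 5 5 2]
Step 2: sold=2 (running total=6) -> [6 4 6 4]
Step 3: sold=4 (running total=10) -> [7 4 6 4]
Step 4: sold=4 (running total=14) -> [8 4 6 4]
Step 5: sold=4 (running total=18) -> [9 4 6 4]
Step 6: sold=4 (running total=22) -> [10 4 6 4]
Step 7: sold=4 (running total=26) -> [11 4 6 4]
Step 8: sold=4 (running total=30) -> [12 4 6 4]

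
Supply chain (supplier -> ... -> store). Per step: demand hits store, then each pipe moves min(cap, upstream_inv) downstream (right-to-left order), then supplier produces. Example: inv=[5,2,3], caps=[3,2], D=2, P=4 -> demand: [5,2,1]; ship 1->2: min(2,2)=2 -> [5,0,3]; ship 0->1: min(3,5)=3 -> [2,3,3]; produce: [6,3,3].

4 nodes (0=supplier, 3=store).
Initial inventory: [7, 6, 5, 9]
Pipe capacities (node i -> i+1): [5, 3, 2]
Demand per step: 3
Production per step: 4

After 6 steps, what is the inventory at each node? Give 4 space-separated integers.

Step 1: demand=3,sold=3 ship[2->3]=2 ship[1->2]=3 ship[0->1]=5 prod=4 -> inv=[6 8 6 8]
Step 2: demand=3,sold=3 ship[2->3]=2 ship[1->2]=3 ship[0->1]=5 prod=4 -> inv=[5 10 7 7]
Step 3: demand=3,sold=3 ship[2->3]=2 ship[1->2]=3 ship[0->1]=5 prod=4 -> inv=[4 12 8 6]
Step 4: demand=3,sold=3 ship[2->3]=2 ship[1->2]=3 ship[0->1]=4 prod=4 -> inv=[4 13 9 5]
Step 5: demand=3,sold=3 ship[2->3]=2 ship[1->2]=3 ship[0->1]=4 prod=4 -> inv=[4 14 10 4]
Step 6: demand=3,sold=3 ship[2->3]=2 ship[1->2]=3 ship[0->1]=4 prod=4 -> inv=[4 15 11 3]

4 15 11 3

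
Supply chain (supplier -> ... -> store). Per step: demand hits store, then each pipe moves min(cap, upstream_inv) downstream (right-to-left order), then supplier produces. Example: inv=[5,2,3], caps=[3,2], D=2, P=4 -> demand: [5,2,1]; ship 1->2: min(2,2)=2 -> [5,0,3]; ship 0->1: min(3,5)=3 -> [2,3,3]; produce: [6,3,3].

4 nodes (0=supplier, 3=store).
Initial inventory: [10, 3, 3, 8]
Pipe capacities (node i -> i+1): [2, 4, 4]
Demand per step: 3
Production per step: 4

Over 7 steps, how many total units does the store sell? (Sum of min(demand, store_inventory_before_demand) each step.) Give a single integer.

Answer: 21

Derivation:
Step 1: sold=3 (running total=3) -> [12 2 3 8]
Step 2: sold=3 (running total=6) -> [14 2 2 8]
Step 3: sold=3 (running total=9) -> [16 2 2 7]
Step 4: sold=3 (running total=12) -> [18 2 2 6]
Step 5: sold=3 (running total=15) -> [20 2 2 5]
Step 6: sold=3 (running total=18) -> [22 2 2 4]
Step 7: sold=3 (running total=21) -> [24 2 2 3]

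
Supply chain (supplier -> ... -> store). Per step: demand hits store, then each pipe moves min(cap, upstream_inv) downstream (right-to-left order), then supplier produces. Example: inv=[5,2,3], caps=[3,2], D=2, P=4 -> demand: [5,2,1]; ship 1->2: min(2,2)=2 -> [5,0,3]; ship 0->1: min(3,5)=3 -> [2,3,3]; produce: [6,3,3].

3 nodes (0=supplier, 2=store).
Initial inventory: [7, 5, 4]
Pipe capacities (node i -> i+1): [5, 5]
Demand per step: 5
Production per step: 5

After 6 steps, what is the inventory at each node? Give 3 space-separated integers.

Step 1: demand=5,sold=4 ship[1->2]=5 ship[0->1]=5 prod=5 -> inv=[7 5 5]
Step 2: demand=5,sold=5 ship[1->2]=5 ship[0->1]=5 prod=5 -> inv=[7 5 5]
Step 3: demand=5,sold=5 ship[1->2]=5 ship[0->1]=5 prod=5 -> inv=[7 5 5]
Step 4: demand=5,sold=5 ship[1->2]=5 ship[0->1]=5 prod=5 -> inv=[7 5 5]
Step 5: demand=5,sold=5 ship[1->2]=5 ship[0->1]=5 prod=5 -> inv=[7 5 5]
Step 6: demand=5,sold=5 ship[1->2]=5 ship[0->1]=5 prod=5 -> inv=[7 5 5]

7 5 5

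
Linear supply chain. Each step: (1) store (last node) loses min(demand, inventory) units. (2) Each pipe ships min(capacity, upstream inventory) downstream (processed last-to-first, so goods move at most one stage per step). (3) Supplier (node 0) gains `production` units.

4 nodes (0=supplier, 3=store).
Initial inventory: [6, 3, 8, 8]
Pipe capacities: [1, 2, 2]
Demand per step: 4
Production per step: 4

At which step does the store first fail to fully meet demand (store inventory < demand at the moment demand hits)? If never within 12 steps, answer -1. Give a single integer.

Step 1: demand=4,sold=4 ship[2->3]=2 ship[1->2]=2 ship[0->1]=1 prod=4 -> [9 2 8 6]
Step 2: demand=4,sold=4 ship[2->3]=2 ship[1->2]=2 ship[0->1]=1 prod=4 -> [12 1 8 4]
Step 3: demand=4,sold=4 ship[2->3]=2 ship[1->2]=1 ship[0->1]=1 prod=4 -> [15 1 7 2]
Step 4: demand=4,sold=2 ship[2->3]=2 ship[1->2]=1 ship[0->1]=1 prod=4 -> [18 1 6 2]
Step 5: demand=4,sold=2 ship[2->3]=2 ship[1->2]=1 ship[0->1]=1 prod=4 -> [21 1 5 2]
Step 6: demand=4,sold=2 ship[2->3]=2 ship[1->2]=1 ship[0->1]=1 prod=4 -> [24 1 4 2]
Step 7: demand=4,sold=2 ship[2->3]=2 ship[1->2]=1 ship[0->1]=1 prod=4 -> [27 1 3 2]
Step 8: demand=4,sold=2 ship[2->3]=2 ship[1->2]=1 ship[0->1]=1 prod=4 -> [30 1 2 2]
Step 9: demand=4,sold=2 ship[2->3]=2 ship[1->2]=1 ship[0->1]=1 prod=4 -> [33 1 1 2]
Step 10: demand=4,sold=2 ship[2->3]=1 ship[1->2]=1 ship[0->1]=1 prod=4 -> [36 1 1 1]
Step 11: demand=4,sold=1 ship[2->3]=1 ship[1->2]=1 ship[0->1]=1 prod=4 -> [39 1 1 1]
Step 12: demand=4,sold=1 ship[2->3]=1 ship[1->2]=1 ship[0->1]=1 prod=4 -> [42 1 1 1]
First stockout at step 4

4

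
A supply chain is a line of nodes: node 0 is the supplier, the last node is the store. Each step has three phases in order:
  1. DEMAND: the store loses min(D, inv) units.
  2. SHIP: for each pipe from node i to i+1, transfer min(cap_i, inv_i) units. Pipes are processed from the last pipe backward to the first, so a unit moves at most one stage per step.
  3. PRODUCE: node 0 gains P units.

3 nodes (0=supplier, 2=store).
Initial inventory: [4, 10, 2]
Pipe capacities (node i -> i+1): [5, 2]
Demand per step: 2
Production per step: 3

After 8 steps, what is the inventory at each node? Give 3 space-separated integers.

Step 1: demand=2,sold=2 ship[1->2]=2 ship[0->1]=4 prod=3 -> inv=[3 12 2]
Step 2: demand=2,sold=2 ship[1->2]=2 ship[0->1]=3 prod=3 -> inv=[3 13 2]
Step 3: demand=2,sold=2 ship[1->2]=2 ship[0->1]=3 prod=3 -> inv=[3 14 2]
Step 4: demand=2,sold=2 ship[1->2]=2 ship[0->1]=3 prod=3 -> inv=[3 15 2]
Step 5: demand=2,sold=2 ship[1->2]=2 ship[0->1]=3 prod=3 -> inv=[3 16 2]
Step 6: demand=2,sold=2 ship[1->2]=2 ship[0->1]=3 prod=3 -> inv=[3 17 2]
Step 7: demand=2,sold=2 ship[1->2]=2 ship[0->1]=3 prod=3 -> inv=[3 18 2]
Step 8: demand=2,sold=2 ship[1->2]=2 ship[0->1]=3 prod=3 -> inv=[3 19 2]

3 19 2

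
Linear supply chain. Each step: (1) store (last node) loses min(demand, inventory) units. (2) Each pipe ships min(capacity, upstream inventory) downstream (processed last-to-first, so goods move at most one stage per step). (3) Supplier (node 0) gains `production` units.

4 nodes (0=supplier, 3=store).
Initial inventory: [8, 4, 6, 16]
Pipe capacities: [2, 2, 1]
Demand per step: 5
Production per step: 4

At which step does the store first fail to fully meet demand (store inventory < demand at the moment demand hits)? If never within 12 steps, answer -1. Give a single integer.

Step 1: demand=5,sold=5 ship[2->3]=1 ship[1->2]=2 ship[0->1]=2 prod=4 -> [10 4 7 12]
Step 2: demand=5,sold=5 ship[2->3]=1 ship[1->2]=2 ship[0->1]=2 prod=4 -> [12 4 8 8]
Step 3: demand=5,sold=5 ship[2->3]=1 ship[1->2]=2 ship[0->1]=2 prod=4 -> [14 4 9 4]
Step 4: demand=5,sold=4 ship[2->3]=1 ship[1->2]=2 ship[0->1]=2 prod=4 -> [16 4 10 1]
Step 5: demand=5,sold=1 ship[2->3]=1 ship[1->2]=2 ship[0->1]=2 prod=4 -> [18 4 11 1]
Step 6: demand=5,sold=1 ship[2->3]=1 ship[1->2]=2 ship[0->1]=2 prod=4 -> [20 4 12 1]
Step 7: demand=5,sold=1 ship[2->3]=1 ship[1->2]=2 ship[0->1]=2 prod=4 -> [22 4 13 1]
Step 8: demand=5,sold=1 ship[2->3]=1 ship[1->2]=2 ship[0->1]=2 prod=4 -> [24 4 14 1]
Step 9: demand=5,sold=1 ship[2->3]=1 ship[1->2]=2 ship[0->1]=2 prod=4 -> [26 4 15 1]
Step 10: demand=5,sold=1 ship[2->3]=1 ship[1->2]=2 ship[0->1]=2 prod=4 -> [28 4 16 1]
Step 11: demand=5,sold=1 ship[2->3]=1 ship[1->2]=2 ship[0->1]=2 prod=4 -> [30 4 17 1]
Step 12: demand=5,sold=1 ship[2->3]=1 ship[1->2]=2 ship[0->1]=2 prod=4 -> [32 4 18 1]
First stockout at step 4

4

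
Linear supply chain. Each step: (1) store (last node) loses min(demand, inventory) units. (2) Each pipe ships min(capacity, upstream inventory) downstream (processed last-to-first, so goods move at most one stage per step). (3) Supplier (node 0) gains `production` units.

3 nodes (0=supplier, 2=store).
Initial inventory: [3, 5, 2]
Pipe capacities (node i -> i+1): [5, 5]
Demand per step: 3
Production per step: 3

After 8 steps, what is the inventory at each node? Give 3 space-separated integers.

Step 1: demand=3,sold=2 ship[1->2]=5 ship[0->1]=3 prod=3 -> inv=[3 3 5]
Step 2: demand=3,sold=3 ship[1->2]=3 ship[0->1]=3 prod=3 -> inv=[3 3 5]
Step 3: demand=3,sold=3 ship[1->2]=3 ship[0->1]=3 prod=3 -> inv=[3 3 5]
Step 4: demand=3,sold=3 ship[1->2]=3 ship[0->1]=3 prod=3 -> inv=[3 3 5]
Step 5: demand=3,sold=3 ship[1->2]=3 ship[0->1]=3 prod=3 -> inv=[3 3 5]
Step 6: demand=3,sold=3 ship[1->2]=3 ship[0->1]=3 prod=3 -> inv=[3 3 5]
Step 7: demand=3,sold=3 ship[1->2]=3 ship[0->1]=3 prod=3 -> inv=[3 3 5]
Step 8: demand=3,sold=3 ship[1->2]=3 ship[0->1]=3 prod=3 -> inv=[3 3 5]

3 3 5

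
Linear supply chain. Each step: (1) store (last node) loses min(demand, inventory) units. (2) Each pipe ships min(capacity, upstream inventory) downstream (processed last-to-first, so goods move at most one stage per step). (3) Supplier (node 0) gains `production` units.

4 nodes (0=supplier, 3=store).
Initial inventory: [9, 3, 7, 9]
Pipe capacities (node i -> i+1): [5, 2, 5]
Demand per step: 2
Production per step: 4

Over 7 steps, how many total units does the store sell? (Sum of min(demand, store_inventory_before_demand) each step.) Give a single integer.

Answer: 14

Derivation:
Step 1: sold=2 (running total=2) -> [8 6 4 12]
Step 2: sold=2 (running total=4) -> [7 9 2 14]
Step 3: sold=2 (running total=6) -> [6 12 2 14]
Step 4: sold=2 (running total=8) -> [5 15 2 14]
Step 5: sold=2 (running total=10) -> [4 18 2 14]
Step 6: sold=2 (running total=12) -> [4 20 2 14]
Step 7: sold=2 (running total=14) -> [4 22 2 14]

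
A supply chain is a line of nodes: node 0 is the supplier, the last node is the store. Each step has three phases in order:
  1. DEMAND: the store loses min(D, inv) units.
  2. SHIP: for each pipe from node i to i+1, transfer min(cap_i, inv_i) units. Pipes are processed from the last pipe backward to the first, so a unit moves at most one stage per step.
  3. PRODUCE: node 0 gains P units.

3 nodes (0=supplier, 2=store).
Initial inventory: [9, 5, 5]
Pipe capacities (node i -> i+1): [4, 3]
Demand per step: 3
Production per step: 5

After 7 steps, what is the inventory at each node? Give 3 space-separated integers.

Step 1: demand=3,sold=3 ship[1->2]=3 ship[0->1]=4 prod=5 -> inv=[10 6 5]
Step 2: demand=3,sold=3 ship[1->2]=3 ship[0->1]=4 prod=5 -> inv=[11 7 5]
Step 3: demand=3,sold=3 ship[1->2]=3 ship[0->1]=4 prod=5 -> inv=[12 8 5]
Step 4: demand=3,sold=3 ship[1->2]=3 ship[0->1]=4 prod=5 -> inv=[13 9 5]
Step 5: demand=3,sold=3 ship[1->2]=3 ship[0->1]=4 prod=5 -> inv=[14 10 5]
Step 6: demand=3,sold=3 ship[1->2]=3 ship[0->1]=4 prod=5 -> inv=[15 11 5]
Step 7: demand=3,sold=3 ship[1->2]=3 ship[0->1]=4 prod=5 -> inv=[16 12 5]

16 12 5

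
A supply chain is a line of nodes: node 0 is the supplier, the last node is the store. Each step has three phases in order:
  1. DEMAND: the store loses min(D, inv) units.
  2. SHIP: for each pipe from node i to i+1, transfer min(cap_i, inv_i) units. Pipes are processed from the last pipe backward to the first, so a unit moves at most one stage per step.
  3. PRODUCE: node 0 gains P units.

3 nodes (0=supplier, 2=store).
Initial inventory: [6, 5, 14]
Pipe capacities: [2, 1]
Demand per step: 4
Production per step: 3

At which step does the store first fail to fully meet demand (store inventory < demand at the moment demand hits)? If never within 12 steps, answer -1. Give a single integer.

Step 1: demand=4,sold=4 ship[1->2]=1 ship[0->1]=2 prod=3 -> [7 6 11]
Step 2: demand=4,sold=4 ship[1->2]=1 ship[0->1]=2 prod=3 -> [8 7 8]
Step 3: demand=4,sold=4 ship[1->2]=1 ship[0->1]=2 prod=3 -> [9 8 5]
Step 4: demand=4,sold=4 ship[1->2]=1 ship[0->1]=2 prod=3 -> [10 9 2]
Step 5: demand=4,sold=2 ship[1->2]=1 ship[0->1]=2 prod=3 -> [11 10 1]
Step 6: demand=4,sold=1 ship[1->2]=1 ship[0->1]=2 prod=3 -> [12 11 1]
Step 7: demand=4,sold=1 ship[1->2]=1 ship[0->1]=2 prod=3 -> [13 12 1]
Step 8: demand=4,sold=1 ship[1->2]=1 ship[0->1]=2 prod=3 -> [14 13 1]
Step 9: demand=4,sold=1 ship[1->2]=1 ship[0->1]=2 prod=3 -> [15 14 1]
Step 10: demand=4,sold=1 ship[1->2]=1 ship[0->1]=2 prod=3 -> [16 15 1]
Step 11: demand=4,sold=1 ship[1->2]=1 ship[0->1]=2 prod=3 -> [17 16 1]
Step 12: demand=4,sold=1 ship[1->2]=1 ship[0->1]=2 prod=3 -> [18 17 1]
First stockout at step 5

5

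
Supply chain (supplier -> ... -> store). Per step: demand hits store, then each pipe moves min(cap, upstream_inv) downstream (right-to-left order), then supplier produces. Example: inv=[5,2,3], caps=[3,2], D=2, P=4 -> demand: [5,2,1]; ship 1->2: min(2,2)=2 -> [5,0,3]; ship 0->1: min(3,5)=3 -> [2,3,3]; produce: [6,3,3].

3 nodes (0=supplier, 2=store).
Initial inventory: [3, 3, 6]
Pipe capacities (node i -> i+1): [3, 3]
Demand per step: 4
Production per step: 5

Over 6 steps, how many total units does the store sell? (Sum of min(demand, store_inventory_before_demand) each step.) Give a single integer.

Answer: 21

Derivation:
Step 1: sold=4 (running total=4) -> [5 3 5]
Step 2: sold=4 (running total=8) -> [7 3 4]
Step 3: sold=4 (running total=12) -> [9 3 3]
Step 4: sold=3 (running total=15) -> [11 3 3]
Step 5: sold=3 (running total=18) -> [13 3 3]
Step 6: sold=3 (running total=21) -> [15 3 3]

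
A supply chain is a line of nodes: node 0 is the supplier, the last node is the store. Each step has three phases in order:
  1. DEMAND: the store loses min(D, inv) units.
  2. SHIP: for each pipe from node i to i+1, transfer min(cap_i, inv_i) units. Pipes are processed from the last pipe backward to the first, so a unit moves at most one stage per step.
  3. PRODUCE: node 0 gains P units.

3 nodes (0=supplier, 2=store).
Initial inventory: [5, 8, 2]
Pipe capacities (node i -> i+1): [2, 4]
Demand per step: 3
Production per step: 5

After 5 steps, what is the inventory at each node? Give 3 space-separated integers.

Step 1: demand=3,sold=2 ship[1->2]=4 ship[0->1]=2 prod=5 -> inv=[8 6 4]
Step 2: demand=3,sold=3 ship[1->2]=4 ship[0->1]=2 prod=5 -> inv=[11 4 5]
Step 3: demand=3,sold=3 ship[1->2]=4 ship[0->1]=2 prod=5 -> inv=[14 2 6]
Step 4: demand=3,sold=3 ship[1->2]=2 ship[0->1]=2 prod=5 -> inv=[17 2 5]
Step 5: demand=3,sold=3 ship[1->2]=2 ship[0->1]=2 prod=5 -> inv=[20 2 4]

20 2 4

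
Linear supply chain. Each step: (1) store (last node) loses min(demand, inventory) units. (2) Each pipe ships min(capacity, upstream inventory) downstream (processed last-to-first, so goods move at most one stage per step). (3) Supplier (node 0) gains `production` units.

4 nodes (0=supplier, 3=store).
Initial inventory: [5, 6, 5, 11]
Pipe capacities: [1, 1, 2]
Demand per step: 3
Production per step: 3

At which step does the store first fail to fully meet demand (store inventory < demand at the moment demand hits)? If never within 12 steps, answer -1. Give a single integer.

Step 1: demand=3,sold=3 ship[2->3]=2 ship[1->2]=1 ship[0->1]=1 prod=3 -> [7 6 4 10]
Step 2: demand=3,sold=3 ship[2->3]=2 ship[1->2]=1 ship[0->1]=1 prod=3 -> [9 6 3 9]
Step 3: demand=3,sold=3 ship[2->3]=2 ship[1->2]=1 ship[0->1]=1 prod=3 -> [11 6 2 8]
Step 4: demand=3,sold=3 ship[2->3]=2 ship[1->2]=1 ship[0->1]=1 prod=3 -> [13 6 1 7]
Step 5: demand=3,sold=3 ship[2->3]=1 ship[1->2]=1 ship[0->1]=1 prod=3 -> [15 6 1 5]
Step 6: demand=3,sold=3 ship[2->3]=1 ship[1->2]=1 ship[0->1]=1 prod=3 -> [17 6 1 3]
Step 7: demand=3,sold=3 ship[2->3]=1 ship[1->2]=1 ship[0->1]=1 prod=3 -> [19 6 1 1]
Step 8: demand=3,sold=1 ship[2->3]=1 ship[1->2]=1 ship[0->1]=1 prod=3 -> [21 6 1 1]
Step 9: demand=3,sold=1 ship[2->3]=1 ship[1->2]=1 ship[0->1]=1 prod=3 -> [23 6 1 1]
Step 10: demand=3,sold=1 ship[2->3]=1 ship[1->2]=1 ship[0->1]=1 prod=3 -> [25 6 1 1]
Step 11: demand=3,sold=1 ship[2->3]=1 ship[1->2]=1 ship[0->1]=1 prod=3 -> [27 6 1 1]
Step 12: demand=3,sold=1 ship[2->3]=1 ship[1->2]=1 ship[0->1]=1 prod=3 -> [29 6 1 1]
First stockout at step 8

8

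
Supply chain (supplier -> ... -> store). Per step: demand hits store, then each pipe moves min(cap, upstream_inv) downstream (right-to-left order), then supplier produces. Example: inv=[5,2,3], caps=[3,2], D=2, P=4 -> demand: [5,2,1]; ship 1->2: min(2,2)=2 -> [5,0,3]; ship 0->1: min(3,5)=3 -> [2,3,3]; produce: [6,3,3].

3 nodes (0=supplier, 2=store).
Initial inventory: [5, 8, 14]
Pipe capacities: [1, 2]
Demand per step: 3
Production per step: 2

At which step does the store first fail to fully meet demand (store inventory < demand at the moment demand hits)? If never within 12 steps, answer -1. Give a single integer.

Step 1: demand=3,sold=3 ship[1->2]=2 ship[0->1]=1 prod=2 -> [6 7 13]
Step 2: demand=3,sold=3 ship[1->2]=2 ship[0->1]=1 prod=2 -> [7 6 12]
Step 3: demand=3,sold=3 ship[1->2]=2 ship[0->1]=1 prod=2 -> [8 5 11]
Step 4: demand=3,sold=3 ship[1->2]=2 ship[0->1]=1 prod=2 -> [9 4 10]
Step 5: demand=3,sold=3 ship[1->2]=2 ship[0->1]=1 prod=2 -> [10 3 9]
Step 6: demand=3,sold=3 ship[1->2]=2 ship[0->1]=1 prod=2 -> [11 2 8]
Step 7: demand=3,sold=3 ship[1->2]=2 ship[0->1]=1 prod=2 -> [12 1 7]
Step 8: demand=3,sold=3 ship[1->2]=1 ship[0->1]=1 prod=2 -> [13 1 5]
Step 9: demand=3,sold=3 ship[1->2]=1 ship[0->1]=1 prod=2 -> [14 1 3]
Step 10: demand=3,sold=3 ship[1->2]=1 ship[0->1]=1 prod=2 -> [15 1 1]
Step 11: demand=3,sold=1 ship[1->2]=1 ship[0->1]=1 prod=2 -> [16 1 1]
Step 12: demand=3,sold=1 ship[1->2]=1 ship[0->1]=1 prod=2 -> [17 1 1]
First stockout at step 11

11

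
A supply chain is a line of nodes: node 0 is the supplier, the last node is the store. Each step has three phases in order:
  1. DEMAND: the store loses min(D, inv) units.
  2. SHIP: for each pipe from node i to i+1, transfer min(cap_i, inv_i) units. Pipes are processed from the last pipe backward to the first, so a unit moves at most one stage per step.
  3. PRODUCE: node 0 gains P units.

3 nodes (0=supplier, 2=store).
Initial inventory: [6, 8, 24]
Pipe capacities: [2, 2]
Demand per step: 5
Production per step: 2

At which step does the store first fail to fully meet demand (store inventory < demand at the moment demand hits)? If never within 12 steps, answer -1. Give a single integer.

Step 1: demand=5,sold=5 ship[1->2]=2 ship[0->1]=2 prod=2 -> [6 8 21]
Step 2: demand=5,sold=5 ship[1->2]=2 ship[0->1]=2 prod=2 -> [6 8 18]
Step 3: demand=5,sold=5 ship[1->2]=2 ship[0->1]=2 prod=2 -> [6 8 15]
Step 4: demand=5,sold=5 ship[1->2]=2 ship[0->1]=2 prod=2 -> [6 8 12]
Step 5: demand=5,sold=5 ship[1->2]=2 ship[0->1]=2 prod=2 -> [6 8 9]
Step 6: demand=5,sold=5 ship[1->2]=2 ship[0->1]=2 prod=2 -> [6 8 6]
Step 7: demand=5,sold=5 ship[1->2]=2 ship[0->1]=2 prod=2 -> [6 8 3]
Step 8: demand=5,sold=3 ship[1->2]=2 ship[0->1]=2 prod=2 -> [6 8 2]
Step 9: demand=5,sold=2 ship[1->2]=2 ship[0->1]=2 prod=2 -> [6 8 2]
Step 10: demand=5,sold=2 ship[1->2]=2 ship[0->1]=2 prod=2 -> [6 8 2]
Step 11: demand=5,sold=2 ship[1->2]=2 ship[0->1]=2 prod=2 -> [6 8 2]
Step 12: demand=5,sold=2 ship[1->2]=2 ship[0->1]=2 prod=2 -> [6 8 2]
First stockout at step 8

8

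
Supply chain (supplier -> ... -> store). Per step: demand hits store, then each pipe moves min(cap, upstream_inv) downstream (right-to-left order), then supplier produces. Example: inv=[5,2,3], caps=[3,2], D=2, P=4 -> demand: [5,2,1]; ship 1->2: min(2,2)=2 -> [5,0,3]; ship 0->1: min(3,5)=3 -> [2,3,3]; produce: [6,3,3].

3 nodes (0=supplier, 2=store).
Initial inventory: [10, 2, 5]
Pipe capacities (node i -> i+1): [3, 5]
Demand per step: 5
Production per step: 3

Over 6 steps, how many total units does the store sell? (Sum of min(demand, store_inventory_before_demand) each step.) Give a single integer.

Answer: 19

Derivation:
Step 1: sold=5 (running total=5) -> [10 3 2]
Step 2: sold=2 (running total=7) -> [10 3 3]
Step 3: sold=3 (running total=10) -> [10 3 3]
Step 4: sold=3 (running total=13) -> [10 3 3]
Step 5: sold=3 (running total=16) -> [10 3 3]
Step 6: sold=3 (running total=19) -> [10 3 3]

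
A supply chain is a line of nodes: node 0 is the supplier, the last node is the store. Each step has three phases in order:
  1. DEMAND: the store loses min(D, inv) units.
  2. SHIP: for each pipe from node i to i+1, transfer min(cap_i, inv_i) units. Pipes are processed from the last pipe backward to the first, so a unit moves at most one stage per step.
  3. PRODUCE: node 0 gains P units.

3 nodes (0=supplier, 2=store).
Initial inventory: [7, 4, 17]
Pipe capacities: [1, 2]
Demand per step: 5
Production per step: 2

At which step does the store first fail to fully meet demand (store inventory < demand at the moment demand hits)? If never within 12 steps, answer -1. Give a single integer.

Step 1: demand=5,sold=5 ship[1->2]=2 ship[0->1]=1 prod=2 -> [8 3 14]
Step 2: demand=5,sold=5 ship[1->2]=2 ship[0->1]=1 prod=2 -> [9 2 11]
Step 3: demand=5,sold=5 ship[1->2]=2 ship[0->1]=1 prod=2 -> [10 1 8]
Step 4: demand=5,sold=5 ship[1->2]=1 ship[0->1]=1 prod=2 -> [11 1 4]
Step 5: demand=5,sold=4 ship[1->2]=1 ship[0->1]=1 prod=2 -> [12 1 1]
Step 6: demand=5,sold=1 ship[1->2]=1 ship[0->1]=1 prod=2 -> [13 1 1]
Step 7: demand=5,sold=1 ship[1->2]=1 ship[0->1]=1 prod=2 -> [14 1 1]
Step 8: demand=5,sold=1 ship[1->2]=1 ship[0->1]=1 prod=2 -> [15 1 1]
Step 9: demand=5,sold=1 ship[1->2]=1 ship[0->1]=1 prod=2 -> [16 1 1]
Step 10: demand=5,sold=1 ship[1->2]=1 ship[0->1]=1 prod=2 -> [17 1 1]
Step 11: demand=5,sold=1 ship[1->2]=1 ship[0->1]=1 prod=2 -> [18 1 1]
Step 12: demand=5,sold=1 ship[1->2]=1 ship[0->1]=1 prod=2 -> [19 1 1]
First stockout at step 5

5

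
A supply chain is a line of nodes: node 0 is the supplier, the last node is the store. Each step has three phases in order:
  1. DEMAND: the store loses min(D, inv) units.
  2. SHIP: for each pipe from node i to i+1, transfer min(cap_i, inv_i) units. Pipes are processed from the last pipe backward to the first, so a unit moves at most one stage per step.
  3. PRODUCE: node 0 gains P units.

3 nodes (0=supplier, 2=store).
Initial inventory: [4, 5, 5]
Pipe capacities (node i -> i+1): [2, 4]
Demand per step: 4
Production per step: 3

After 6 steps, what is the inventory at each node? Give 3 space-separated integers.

Step 1: demand=4,sold=4 ship[1->2]=4 ship[0->1]=2 prod=3 -> inv=[5 3 5]
Step 2: demand=4,sold=4 ship[1->2]=3 ship[0->1]=2 prod=3 -> inv=[6 2 4]
Step 3: demand=4,sold=4 ship[1->2]=2 ship[0->1]=2 prod=3 -> inv=[7 2 2]
Step 4: demand=4,sold=2 ship[1->2]=2 ship[0->1]=2 prod=3 -> inv=[8 2 2]
Step 5: demand=4,sold=2 ship[1->2]=2 ship[0->1]=2 prod=3 -> inv=[9 2 2]
Step 6: demand=4,sold=2 ship[1->2]=2 ship[0->1]=2 prod=3 -> inv=[10 2 2]

10 2 2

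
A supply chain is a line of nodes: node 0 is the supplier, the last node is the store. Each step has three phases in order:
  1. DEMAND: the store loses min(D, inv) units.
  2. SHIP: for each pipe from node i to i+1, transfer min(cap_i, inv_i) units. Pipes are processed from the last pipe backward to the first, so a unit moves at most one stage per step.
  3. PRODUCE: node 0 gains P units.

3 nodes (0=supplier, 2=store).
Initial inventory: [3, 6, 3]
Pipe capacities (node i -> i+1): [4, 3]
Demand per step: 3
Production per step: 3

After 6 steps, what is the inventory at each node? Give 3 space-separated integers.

Step 1: demand=3,sold=3 ship[1->2]=3 ship[0->1]=3 prod=3 -> inv=[3 6 3]
Step 2: demand=3,sold=3 ship[1->2]=3 ship[0->1]=3 prod=3 -> inv=[3 6 3]
Step 3: demand=3,sold=3 ship[1->2]=3 ship[0->1]=3 prod=3 -> inv=[3 6 3]
Step 4: demand=3,sold=3 ship[1->2]=3 ship[0->1]=3 prod=3 -> inv=[3 6 3]
Step 5: demand=3,sold=3 ship[1->2]=3 ship[0->1]=3 prod=3 -> inv=[3 6 3]
Step 6: demand=3,sold=3 ship[1->2]=3 ship[0->1]=3 prod=3 -> inv=[3 6 3]

3 6 3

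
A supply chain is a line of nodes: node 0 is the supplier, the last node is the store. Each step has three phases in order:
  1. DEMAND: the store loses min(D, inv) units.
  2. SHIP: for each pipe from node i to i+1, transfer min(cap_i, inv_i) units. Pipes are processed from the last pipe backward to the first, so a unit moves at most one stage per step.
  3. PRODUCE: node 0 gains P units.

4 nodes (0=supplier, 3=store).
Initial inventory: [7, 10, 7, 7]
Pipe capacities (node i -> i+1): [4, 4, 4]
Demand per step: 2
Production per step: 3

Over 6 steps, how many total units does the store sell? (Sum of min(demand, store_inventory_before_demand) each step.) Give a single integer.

Answer: 12

Derivation:
Step 1: sold=2 (running total=2) -> [6 10 7 9]
Step 2: sold=2 (running total=4) -> [5 10 7 11]
Step 3: sold=2 (running total=6) -> [4 10 7 13]
Step 4: sold=2 (running total=8) -> [3 10 7 15]
Step 5: sold=2 (running total=10) -> [3 9 7 17]
Step 6: sold=2 (running total=12) -> [3 8 7 19]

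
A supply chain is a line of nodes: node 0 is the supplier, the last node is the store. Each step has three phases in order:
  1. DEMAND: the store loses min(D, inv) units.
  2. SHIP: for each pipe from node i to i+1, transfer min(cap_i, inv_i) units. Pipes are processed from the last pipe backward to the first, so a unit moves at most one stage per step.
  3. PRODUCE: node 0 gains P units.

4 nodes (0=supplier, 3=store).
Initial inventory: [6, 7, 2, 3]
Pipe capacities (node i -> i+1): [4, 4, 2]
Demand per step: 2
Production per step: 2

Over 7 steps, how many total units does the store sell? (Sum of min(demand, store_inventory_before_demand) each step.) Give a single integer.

Answer: 14

Derivation:
Step 1: sold=2 (running total=2) -> [4 7 4 3]
Step 2: sold=2 (running total=4) -> [2 7 6 3]
Step 3: sold=2 (running total=6) -> [2 5 8 3]
Step 4: sold=2 (running total=8) -> [2 3 10 3]
Step 5: sold=2 (running total=10) -> [2 2 11 3]
Step 6: sold=2 (running total=12) -> [2 2 11 3]
Step 7: sold=2 (running total=14) -> [2 2 11 3]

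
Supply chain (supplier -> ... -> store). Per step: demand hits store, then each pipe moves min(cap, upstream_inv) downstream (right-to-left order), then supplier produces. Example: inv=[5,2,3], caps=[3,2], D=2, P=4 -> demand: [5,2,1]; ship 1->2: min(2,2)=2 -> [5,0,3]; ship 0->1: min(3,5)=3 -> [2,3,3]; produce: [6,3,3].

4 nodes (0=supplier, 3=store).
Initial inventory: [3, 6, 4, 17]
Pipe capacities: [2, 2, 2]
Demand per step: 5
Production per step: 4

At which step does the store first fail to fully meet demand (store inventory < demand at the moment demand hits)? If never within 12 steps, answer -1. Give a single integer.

Step 1: demand=5,sold=5 ship[2->3]=2 ship[1->2]=2 ship[0->1]=2 prod=4 -> [5 6 4 14]
Step 2: demand=5,sold=5 ship[2->3]=2 ship[1->2]=2 ship[0->1]=2 prod=4 -> [7 6 4 11]
Step 3: demand=5,sold=5 ship[2->3]=2 ship[1->2]=2 ship[0->1]=2 prod=4 -> [9 6 4 8]
Step 4: demand=5,sold=5 ship[2->3]=2 ship[1->2]=2 ship[0->1]=2 prod=4 -> [11 6 4 5]
Step 5: demand=5,sold=5 ship[2->3]=2 ship[1->2]=2 ship[0->1]=2 prod=4 -> [13 6 4 2]
Step 6: demand=5,sold=2 ship[2->3]=2 ship[1->2]=2 ship[0->1]=2 prod=4 -> [15 6 4 2]
Step 7: demand=5,sold=2 ship[2->3]=2 ship[1->2]=2 ship[0->1]=2 prod=4 -> [17 6 4 2]
Step 8: demand=5,sold=2 ship[2->3]=2 ship[1->2]=2 ship[0->1]=2 prod=4 -> [19 6 4 2]
Step 9: demand=5,sold=2 ship[2->3]=2 ship[1->2]=2 ship[0->1]=2 prod=4 -> [21 6 4 2]
Step 10: demand=5,sold=2 ship[2->3]=2 ship[1->2]=2 ship[0->1]=2 prod=4 -> [23 6 4 2]
Step 11: demand=5,sold=2 ship[2->3]=2 ship[1->2]=2 ship[0->1]=2 prod=4 -> [25 6 4 2]
Step 12: demand=5,sold=2 ship[2->3]=2 ship[1->2]=2 ship[0->1]=2 prod=4 -> [27 6 4 2]
First stockout at step 6

6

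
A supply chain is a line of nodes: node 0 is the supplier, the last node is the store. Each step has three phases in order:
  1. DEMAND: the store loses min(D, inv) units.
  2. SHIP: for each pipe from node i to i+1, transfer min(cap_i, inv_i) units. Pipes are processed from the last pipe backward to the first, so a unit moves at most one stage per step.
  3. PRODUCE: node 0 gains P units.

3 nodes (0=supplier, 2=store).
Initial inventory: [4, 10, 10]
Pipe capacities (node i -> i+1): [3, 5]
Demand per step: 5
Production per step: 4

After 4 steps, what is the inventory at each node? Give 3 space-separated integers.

Step 1: demand=5,sold=5 ship[1->2]=5 ship[0->1]=3 prod=4 -> inv=[5 8 10]
Step 2: demand=5,sold=5 ship[1->2]=5 ship[0->1]=3 prod=4 -> inv=[6 6 10]
Step 3: demand=5,sold=5 ship[1->2]=5 ship[0->1]=3 prod=4 -> inv=[7 4 10]
Step 4: demand=5,sold=5 ship[1->2]=4 ship[0->1]=3 prod=4 -> inv=[8 3 9]

8 3 9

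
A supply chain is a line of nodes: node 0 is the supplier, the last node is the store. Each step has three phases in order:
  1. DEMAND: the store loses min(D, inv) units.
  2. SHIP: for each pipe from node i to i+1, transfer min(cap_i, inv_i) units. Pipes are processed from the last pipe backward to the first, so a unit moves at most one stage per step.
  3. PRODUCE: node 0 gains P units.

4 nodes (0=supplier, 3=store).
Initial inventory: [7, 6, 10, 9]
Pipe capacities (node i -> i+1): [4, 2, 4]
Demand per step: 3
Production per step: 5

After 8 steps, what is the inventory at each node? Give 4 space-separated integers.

Step 1: demand=3,sold=3 ship[2->3]=4 ship[1->2]=2 ship[0->1]=4 prod=5 -> inv=[8 8 8 10]
Step 2: demand=3,sold=3 ship[2->3]=4 ship[1->2]=2 ship[0->1]=4 prod=5 -> inv=[9 10 6 11]
Step 3: demand=3,sold=3 ship[2->3]=4 ship[1->2]=2 ship[0->1]=4 prod=5 -> inv=[10 12 4 12]
Step 4: demand=3,sold=3 ship[2->3]=4 ship[1->2]=2 ship[0->1]=4 prod=5 -> inv=[11 14 2 13]
Step 5: demand=3,sold=3 ship[2->3]=2 ship[1->2]=2 ship[0->1]=4 prod=5 -> inv=[12 16 2 12]
Step 6: demand=3,sold=3 ship[2->3]=2 ship[1->2]=2 ship[0->1]=4 prod=5 -> inv=[13 18 2 11]
Step 7: demand=3,sold=3 ship[2->3]=2 ship[1->2]=2 ship[0->1]=4 prod=5 -> inv=[14 20 2 10]
Step 8: demand=3,sold=3 ship[2->3]=2 ship[1->2]=2 ship[0->1]=4 prod=5 -> inv=[15 22 2 9]

15 22 2 9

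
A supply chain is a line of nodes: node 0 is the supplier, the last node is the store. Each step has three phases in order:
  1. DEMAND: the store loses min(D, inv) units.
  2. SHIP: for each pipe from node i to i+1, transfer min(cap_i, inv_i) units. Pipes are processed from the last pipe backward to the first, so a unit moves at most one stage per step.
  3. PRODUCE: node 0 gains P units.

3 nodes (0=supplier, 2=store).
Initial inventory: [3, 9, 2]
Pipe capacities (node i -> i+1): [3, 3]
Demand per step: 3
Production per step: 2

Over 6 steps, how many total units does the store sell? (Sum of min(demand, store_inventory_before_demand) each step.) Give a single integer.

Step 1: sold=2 (running total=2) -> [2 9 3]
Step 2: sold=3 (running total=5) -> [2 8 3]
Step 3: sold=3 (running total=8) -> [2 7 3]
Step 4: sold=3 (running total=11) -> [2 6 3]
Step 5: sold=3 (running total=14) -> [2 5 3]
Step 6: sold=3 (running total=17) -> [2 4 3]

Answer: 17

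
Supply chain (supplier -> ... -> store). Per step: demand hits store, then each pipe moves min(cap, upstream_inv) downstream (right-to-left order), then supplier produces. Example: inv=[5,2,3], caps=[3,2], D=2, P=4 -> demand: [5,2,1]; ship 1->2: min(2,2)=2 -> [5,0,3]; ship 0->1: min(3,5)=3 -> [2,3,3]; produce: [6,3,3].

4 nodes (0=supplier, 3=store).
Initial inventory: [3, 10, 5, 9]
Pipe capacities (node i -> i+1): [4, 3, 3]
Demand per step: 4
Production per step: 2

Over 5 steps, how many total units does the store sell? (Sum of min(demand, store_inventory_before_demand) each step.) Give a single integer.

Step 1: sold=4 (running total=4) -> [2 10 5 8]
Step 2: sold=4 (running total=8) -> [2 9 5 7]
Step 3: sold=4 (running total=12) -> [2 8 5 6]
Step 4: sold=4 (running total=16) -> [2 7 5 5]
Step 5: sold=4 (running total=20) -> [2 6 5 4]

Answer: 20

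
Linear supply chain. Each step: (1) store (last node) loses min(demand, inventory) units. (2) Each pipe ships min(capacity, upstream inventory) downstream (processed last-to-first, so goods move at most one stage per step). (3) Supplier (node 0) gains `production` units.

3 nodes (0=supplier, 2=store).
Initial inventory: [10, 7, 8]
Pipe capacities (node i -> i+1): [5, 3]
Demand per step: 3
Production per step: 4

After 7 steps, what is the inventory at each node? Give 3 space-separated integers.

Step 1: demand=3,sold=3 ship[1->2]=3 ship[0->1]=5 prod=4 -> inv=[9 9 8]
Step 2: demand=3,sold=3 ship[1->2]=3 ship[0->1]=5 prod=4 -> inv=[8 11 8]
Step 3: demand=3,sold=3 ship[1->2]=3 ship[0->1]=5 prod=4 -> inv=[7 13 8]
Step 4: demand=3,sold=3 ship[1->2]=3 ship[0->1]=5 prod=4 -> inv=[6 15 8]
Step 5: demand=3,sold=3 ship[1->2]=3 ship[0->1]=5 prod=4 -> inv=[5 17 8]
Step 6: demand=3,sold=3 ship[1->2]=3 ship[0->1]=5 prod=4 -> inv=[4 19 8]
Step 7: demand=3,sold=3 ship[1->2]=3 ship[0->1]=4 prod=4 -> inv=[4 20 8]

4 20 8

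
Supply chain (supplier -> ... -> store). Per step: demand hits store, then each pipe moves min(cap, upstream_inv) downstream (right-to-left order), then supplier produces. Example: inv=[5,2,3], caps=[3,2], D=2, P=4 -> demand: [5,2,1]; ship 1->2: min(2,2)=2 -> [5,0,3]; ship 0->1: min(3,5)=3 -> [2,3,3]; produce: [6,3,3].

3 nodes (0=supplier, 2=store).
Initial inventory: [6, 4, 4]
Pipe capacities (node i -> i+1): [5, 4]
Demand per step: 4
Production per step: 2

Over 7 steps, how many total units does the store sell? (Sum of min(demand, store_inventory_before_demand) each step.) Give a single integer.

Step 1: sold=4 (running total=4) -> [3 5 4]
Step 2: sold=4 (running total=8) -> [2 4 4]
Step 3: sold=4 (running total=12) -> [2 2 4]
Step 4: sold=4 (running total=16) -> [2 2 2]
Step 5: sold=2 (running total=18) -> [2 2 2]
Step 6: sold=2 (running total=20) -> [2 2 2]
Step 7: sold=2 (running total=22) -> [2 2 2]

Answer: 22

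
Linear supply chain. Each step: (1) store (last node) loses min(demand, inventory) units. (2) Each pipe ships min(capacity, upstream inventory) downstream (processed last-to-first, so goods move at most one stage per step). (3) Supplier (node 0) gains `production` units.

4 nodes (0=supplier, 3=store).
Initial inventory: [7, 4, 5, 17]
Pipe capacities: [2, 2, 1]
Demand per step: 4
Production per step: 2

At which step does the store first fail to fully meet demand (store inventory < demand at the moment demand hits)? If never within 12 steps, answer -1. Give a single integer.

Step 1: demand=4,sold=4 ship[2->3]=1 ship[1->2]=2 ship[0->1]=2 prod=2 -> [7 4 6 14]
Step 2: demand=4,sold=4 ship[2->3]=1 ship[1->2]=2 ship[0->1]=2 prod=2 -> [7 4 7 11]
Step 3: demand=4,sold=4 ship[2->3]=1 ship[1->2]=2 ship[0->1]=2 prod=2 -> [7 4 8 8]
Step 4: demand=4,sold=4 ship[2->3]=1 ship[1->2]=2 ship[0->1]=2 prod=2 -> [7 4 9 5]
Step 5: demand=4,sold=4 ship[2->3]=1 ship[1->2]=2 ship[0->1]=2 prod=2 -> [7 4 10 2]
Step 6: demand=4,sold=2 ship[2->3]=1 ship[1->2]=2 ship[0->1]=2 prod=2 -> [7 4 11 1]
Step 7: demand=4,sold=1 ship[2->3]=1 ship[1->2]=2 ship[0->1]=2 prod=2 -> [7 4 12 1]
Step 8: demand=4,sold=1 ship[2->3]=1 ship[1->2]=2 ship[0->1]=2 prod=2 -> [7 4 13 1]
Step 9: demand=4,sold=1 ship[2->3]=1 ship[1->2]=2 ship[0->1]=2 prod=2 -> [7 4 14 1]
Step 10: demand=4,sold=1 ship[2->3]=1 ship[1->2]=2 ship[0->1]=2 prod=2 -> [7 4 15 1]
Step 11: demand=4,sold=1 ship[2->3]=1 ship[1->2]=2 ship[0->1]=2 prod=2 -> [7 4 16 1]
Step 12: demand=4,sold=1 ship[2->3]=1 ship[1->2]=2 ship[0->1]=2 prod=2 -> [7 4 17 1]
First stockout at step 6

6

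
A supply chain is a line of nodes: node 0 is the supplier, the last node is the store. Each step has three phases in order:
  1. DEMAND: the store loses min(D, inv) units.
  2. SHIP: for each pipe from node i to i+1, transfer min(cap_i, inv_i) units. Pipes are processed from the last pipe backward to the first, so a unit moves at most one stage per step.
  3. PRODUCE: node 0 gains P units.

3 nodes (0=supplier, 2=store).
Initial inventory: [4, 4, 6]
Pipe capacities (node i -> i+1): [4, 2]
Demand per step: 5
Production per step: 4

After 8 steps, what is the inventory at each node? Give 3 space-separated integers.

Step 1: demand=5,sold=5 ship[1->2]=2 ship[0->1]=4 prod=4 -> inv=[4 6 3]
Step 2: demand=5,sold=3 ship[1->2]=2 ship[0->1]=4 prod=4 -> inv=[4 8 2]
Step 3: demand=5,sold=2 ship[1->2]=2 ship[0->1]=4 prod=4 -> inv=[4 10 2]
Step 4: demand=5,sold=2 ship[1->2]=2 ship[0->1]=4 prod=4 -> inv=[4 12 2]
Step 5: demand=5,sold=2 ship[1->2]=2 ship[0->1]=4 prod=4 -> inv=[4 14 2]
Step 6: demand=5,sold=2 ship[1->2]=2 ship[0->1]=4 prod=4 -> inv=[4 16 2]
Step 7: demand=5,sold=2 ship[1->2]=2 ship[0->1]=4 prod=4 -> inv=[4 18 2]
Step 8: demand=5,sold=2 ship[1->2]=2 ship[0->1]=4 prod=4 -> inv=[4 20 2]

4 20 2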